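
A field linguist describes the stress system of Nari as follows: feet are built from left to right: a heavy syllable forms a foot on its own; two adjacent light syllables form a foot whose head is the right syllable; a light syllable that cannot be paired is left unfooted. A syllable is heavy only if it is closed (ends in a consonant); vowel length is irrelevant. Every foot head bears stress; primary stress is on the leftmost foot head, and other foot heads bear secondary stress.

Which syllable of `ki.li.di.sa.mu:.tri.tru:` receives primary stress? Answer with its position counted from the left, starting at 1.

2

Weights: 1 ki L, 2 li L, 3 di L, 4 sa L, 5 mu: L, 6 tri L, 7 tru: L.
Parse left to right (heavy = foot alone; LL = one foot; stranded L unfooted): (ki.ˈli) (di.ˈsa) (mu:.ˈtri) tru:.
Foot heads: 2, 4, 6.
Primary stress on the leftmost head = syllable 2.
Primary stress: syllable 2 → ki.ˈli.di.sa.mu:.tri.tru:.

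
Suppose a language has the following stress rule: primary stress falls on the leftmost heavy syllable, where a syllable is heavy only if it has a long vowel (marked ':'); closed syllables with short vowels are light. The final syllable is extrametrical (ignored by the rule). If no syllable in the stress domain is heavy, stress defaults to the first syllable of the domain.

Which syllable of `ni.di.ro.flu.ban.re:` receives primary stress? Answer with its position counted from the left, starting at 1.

The final syllable (6, re:) is extrametrical; the stress domain is syllables 1–5.
Weights: 1 ni L, 2 di L, 3 ro L, 4 flu L, 5 ban L.
No heavy syllable in the domain; default to the first syllable of the domain = syllable 1.
Primary stress: syllable 1 → ˈni.di.ro.flu.ban.re:.

1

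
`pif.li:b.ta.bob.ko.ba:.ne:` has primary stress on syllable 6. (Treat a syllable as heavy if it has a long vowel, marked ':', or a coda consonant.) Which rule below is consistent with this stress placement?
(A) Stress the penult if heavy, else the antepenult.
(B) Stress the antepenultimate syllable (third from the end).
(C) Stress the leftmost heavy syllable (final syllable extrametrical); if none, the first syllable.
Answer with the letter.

A

Rule A → syllable 6 ✓.
Rule B → syllable 5 (observed: 6).
Rule C → syllable 1 (observed: 6).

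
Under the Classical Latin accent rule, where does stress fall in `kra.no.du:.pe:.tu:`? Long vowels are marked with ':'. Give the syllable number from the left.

4

Classical Latin: stress the penult if heavy (long vowel or closed), else the antepenult.
Weights: 3 du: H, 4 pe: H, 5 tu: H.
The penult (syllable 4, pe:) is heavy, so it takes stress.
Stress on syllable 4: kra.no.du:.ˈpe:.tu:.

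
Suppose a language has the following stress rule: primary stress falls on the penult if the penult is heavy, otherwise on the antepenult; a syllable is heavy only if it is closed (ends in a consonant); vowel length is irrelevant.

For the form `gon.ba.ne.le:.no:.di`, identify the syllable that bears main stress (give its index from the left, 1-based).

4

Weights: 4 le: L, 5 no: L, 6 di L.
The penult (syllable 5, no:) is light, so stress falls on the antepenult (syllable 4, le:).
Primary stress: syllable 4 → gon.ba.ne.ˈle:.no:.di.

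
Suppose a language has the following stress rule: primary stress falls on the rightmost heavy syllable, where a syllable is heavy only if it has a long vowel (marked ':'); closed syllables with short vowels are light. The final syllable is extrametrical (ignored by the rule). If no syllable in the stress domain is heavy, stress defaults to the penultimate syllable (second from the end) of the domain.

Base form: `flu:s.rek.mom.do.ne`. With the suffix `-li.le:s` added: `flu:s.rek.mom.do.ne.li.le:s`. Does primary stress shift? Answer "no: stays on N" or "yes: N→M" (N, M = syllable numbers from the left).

no: stays on 1

Base `flu:s.rek.mom.do.ne` (5 syllables):
  The final syllable (5, ne) is extrametrical; the stress domain is syllables 1–4.
  Weights: 1 flu:s H, 2 rek L, 3 mom L, 4 do L.
  Heavy syllables in the domain: 1. The rightmost is syllable 1 (flu:s).
  → primary stress on syllable 1.
Suffixed `flu:s.rek.mom.do.ne.li.le:s` (7 syllables):
  The final syllable (7, le:s) is extrametrical; the stress domain is syllables 1–6.
  Weights: 1 flu:s H, 2 rek L, 3 mom L, 4 do L, 5 ne L, 6 li L.
  Heavy syllables in the domain: 1. The rightmost is syllable 1 (flu:s).
  → primary stress on syllable 1.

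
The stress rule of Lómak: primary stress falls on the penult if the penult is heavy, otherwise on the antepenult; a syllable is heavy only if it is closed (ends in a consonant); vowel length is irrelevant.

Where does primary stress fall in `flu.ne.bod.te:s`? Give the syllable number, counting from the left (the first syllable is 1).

3

Weights: 2 ne L, 3 bod H, 4 te:s H.
The penult (syllable 3, bod) is heavy, so it takes stress.
Primary stress: syllable 3 → flu.ne.ˈbod.te:s.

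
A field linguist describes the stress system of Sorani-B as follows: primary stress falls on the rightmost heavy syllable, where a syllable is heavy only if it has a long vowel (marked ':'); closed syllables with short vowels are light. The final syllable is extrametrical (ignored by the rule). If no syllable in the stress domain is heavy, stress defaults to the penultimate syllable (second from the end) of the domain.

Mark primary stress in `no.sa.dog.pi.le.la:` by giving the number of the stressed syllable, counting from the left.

The final syllable (6, la:) is extrametrical; the stress domain is syllables 1–5.
Weights: 1 no L, 2 sa L, 3 dog L, 4 pi L, 5 le L.
No heavy syllable in the domain; default to the penultimate syllable (second from the end) of the domain = syllable 4.
Primary stress: syllable 4 → no.sa.dog.ˈpi.le.la:.

4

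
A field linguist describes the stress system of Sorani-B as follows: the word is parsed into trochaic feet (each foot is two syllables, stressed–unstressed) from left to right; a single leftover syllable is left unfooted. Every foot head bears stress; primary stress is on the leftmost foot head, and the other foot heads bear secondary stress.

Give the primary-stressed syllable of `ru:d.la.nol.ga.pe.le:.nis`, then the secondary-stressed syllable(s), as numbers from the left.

primary 1, secondary 3, 5

Parse left to right into trochaic (ˈσσ) feet: (ˈru:d.la) (ˈnol.ga) (ˈpe.le:) nis. Syllable 7 is left unfooted.
Foot heads (stressed positions): 1, 3, 5.
End Rule Leftmost: primary stress on the leftmost head = syllable 1.
Secondary stress on 3, 5: ˈru:d.la.ˌnol.ga.ˌpe.le:.nis.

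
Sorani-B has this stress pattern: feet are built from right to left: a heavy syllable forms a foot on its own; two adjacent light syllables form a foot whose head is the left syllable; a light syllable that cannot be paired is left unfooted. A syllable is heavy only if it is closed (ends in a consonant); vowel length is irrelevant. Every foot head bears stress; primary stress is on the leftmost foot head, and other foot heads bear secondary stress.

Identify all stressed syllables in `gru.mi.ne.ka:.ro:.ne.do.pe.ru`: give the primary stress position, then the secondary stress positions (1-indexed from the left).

primary 2, secondary 4, 6, 8

Weights: 1 gru L, 2 mi L, 3 ne L, 4 ka: L, 5 ro: L, 6 ne L, 7 do L, 8 pe L, 9 ru L.
Parse right to left (heavy = foot alone; LL = one foot; stranded L unfooted): gru (ˈmi.ne) (ˈka:.ro:) (ˈne.do) (ˈpe.ru).
Foot heads: 2, 4, 6, 8.
Primary stress on the leftmost head = syllable 2.
Secondary stress on 4, 6, 8: gru.ˈmi.ne.ˌka:.ro:.ˌne.do.ˌpe.ru.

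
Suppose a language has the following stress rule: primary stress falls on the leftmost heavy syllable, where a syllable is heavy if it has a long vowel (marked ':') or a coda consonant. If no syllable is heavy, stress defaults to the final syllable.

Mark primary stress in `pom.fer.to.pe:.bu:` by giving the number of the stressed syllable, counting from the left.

Weights: 1 pom H, 2 fer H, 3 to L, 4 pe: H, 5 bu: H.
Heavy syllables in the domain: 1, 2, 4, 5. The leftmost is syllable 1 (pom).
Primary stress: syllable 1 → ˈpom.fer.to.pe:.bu:.

1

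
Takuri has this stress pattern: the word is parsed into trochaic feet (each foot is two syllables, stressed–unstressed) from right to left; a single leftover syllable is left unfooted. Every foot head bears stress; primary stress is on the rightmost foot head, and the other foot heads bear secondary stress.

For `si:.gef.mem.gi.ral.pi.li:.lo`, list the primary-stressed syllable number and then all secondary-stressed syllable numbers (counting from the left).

primary 7, secondary 1, 3, 5

Parse right to left into trochaic (ˈσσ) feet: (ˈsi:.gef) (ˈmem.gi) (ˈral.pi) (ˈli:.lo).
Foot heads (stressed positions): 1, 3, 5, 7.
End Rule Rightmost: primary stress on the rightmost head = syllable 7.
Secondary stress on 1, 3, 5: ˌsi:.gef.ˌmem.gi.ˌral.pi.ˈli:.lo.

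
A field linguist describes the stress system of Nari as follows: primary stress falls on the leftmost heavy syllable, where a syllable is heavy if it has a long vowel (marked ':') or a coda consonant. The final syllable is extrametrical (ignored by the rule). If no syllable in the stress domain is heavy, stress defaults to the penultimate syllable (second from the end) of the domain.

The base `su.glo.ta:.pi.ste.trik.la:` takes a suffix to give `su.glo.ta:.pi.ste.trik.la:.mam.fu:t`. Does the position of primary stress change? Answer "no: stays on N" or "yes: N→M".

no: stays on 3

Base `su.glo.ta:.pi.ste.trik.la:` (7 syllables):
  The final syllable (7, la:) is extrametrical; the stress domain is syllables 1–6.
  Weights: 1 su L, 2 glo L, 3 ta: H, 4 pi L, 5 ste L, 6 trik H.
  Heavy syllables in the domain: 3, 6. The leftmost is syllable 3 (ta:).
  → primary stress on syllable 3.
Suffixed `su.glo.ta:.pi.ste.trik.la:.mam.fu:t` (9 syllables):
  The final syllable (9, fu:t) is extrametrical; the stress domain is syllables 1–8.
  Weights: 1 su L, 2 glo L, 3 ta: H, 4 pi L, 5 ste L, 6 trik H, 7 la: H, 8 mam H.
  Heavy syllables in the domain: 3, 6, 7, 8. The leftmost is syllable 3 (ta:).
  → primary stress on syllable 3.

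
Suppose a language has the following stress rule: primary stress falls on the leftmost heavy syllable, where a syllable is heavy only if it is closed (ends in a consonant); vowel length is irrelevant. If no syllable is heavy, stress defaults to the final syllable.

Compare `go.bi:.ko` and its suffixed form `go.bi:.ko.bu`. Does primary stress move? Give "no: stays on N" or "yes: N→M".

Base `go.bi:.ko` (3 syllables):
  Weights: 1 go L, 2 bi: L, 3 ko L.
  No heavy syllable in the domain; default to the final syllable = syllable 3.
  → primary stress on syllable 3.
Suffixed `go.bi:.ko.bu` (4 syllables):
  Weights: 1 go L, 2 bi: L, 3 ko L, 4 bu L.
  No heavy syllable in the domain; default to the final syllable = syllable 4.
  → primary stress on syllable 4.

yes: 3→4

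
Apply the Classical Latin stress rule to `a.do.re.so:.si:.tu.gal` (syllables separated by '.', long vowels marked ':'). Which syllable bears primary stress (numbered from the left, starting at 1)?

5

Classical Latin: stress the penult if heavy (long vowel or closed), else the antepenult.
Weights: 5 si: H, 6 tu L, 7 gal H.
The penult (syllable 6, tu) is light, so stress falls on the antepenult (syllable 5, si:).
Stress on syllable 5: a.do.re.so:.ˈsi:.tu.gal.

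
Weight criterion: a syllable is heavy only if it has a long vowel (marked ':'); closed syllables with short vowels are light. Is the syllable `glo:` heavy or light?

`glo:`: long vowel, open (no coda). Long vowel → heavy.

heavy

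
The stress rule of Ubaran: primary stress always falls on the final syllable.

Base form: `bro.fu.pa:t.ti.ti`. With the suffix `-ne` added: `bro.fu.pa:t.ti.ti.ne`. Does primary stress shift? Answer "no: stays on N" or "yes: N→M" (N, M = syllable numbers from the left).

yes: 5→6

Base `bro.fu.pa:t.ti.ti` (5 syllables):
  The word has 5 syllables; the final syllable is syllable 5 (ti).
  → primary stress on syllable 5.
Suffixed `bro.fu.pa:t.ti.ti.ne` (6 syllables):
  The word has 6 syllables; the final syllable is syllable 6 (ne).
  → primary stress on syllable 6.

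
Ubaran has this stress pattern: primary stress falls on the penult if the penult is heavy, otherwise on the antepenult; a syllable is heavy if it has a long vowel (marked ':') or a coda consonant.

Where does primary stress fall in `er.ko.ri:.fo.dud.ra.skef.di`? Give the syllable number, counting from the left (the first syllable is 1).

7

Weights: 6 ra L, 7 skef H, 8 di L.
The penult (syllable 7, skef) is heavy, so it takes stress.
Primary stress: syllable 7 → er.ko.ri:.fo.dud.ra.ˈskef.di.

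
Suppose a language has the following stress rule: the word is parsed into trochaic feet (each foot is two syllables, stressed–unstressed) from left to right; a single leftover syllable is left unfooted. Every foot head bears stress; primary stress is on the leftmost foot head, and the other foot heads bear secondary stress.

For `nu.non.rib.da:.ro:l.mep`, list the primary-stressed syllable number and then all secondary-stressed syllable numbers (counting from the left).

Parse left to right into trochaic (ˈσσ) feet: (ˈnu.non) (ˈrib.da:) (ˈro:l.mep).
Foot heads (stressed positions): 1, 3, 5.
End Rule Leftmost: primary stress on the leftmost head = syllable 1.
Secondary stress on 3, 5: ˈnu.non.ˌrib.da:.ˌro:l.mep.

primary 1, secondary 3, 5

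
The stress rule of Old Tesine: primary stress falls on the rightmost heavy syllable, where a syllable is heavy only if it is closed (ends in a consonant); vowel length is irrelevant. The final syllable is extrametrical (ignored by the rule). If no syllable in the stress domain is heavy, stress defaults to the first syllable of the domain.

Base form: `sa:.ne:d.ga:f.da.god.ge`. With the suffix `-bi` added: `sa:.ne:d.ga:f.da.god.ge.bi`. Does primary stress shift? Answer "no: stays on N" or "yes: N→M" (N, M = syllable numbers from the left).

no: stays on 5

Base `sa:.ne:d.ga:f.da.god.ge` (6 syllables):
  The final syllable (6, ge) is extrametrical; the stress domain is syllables 1–5.
  Weights: 1 sa: L, 2 ne:d H, 3 ga:f H, 4 da L, 5 god H.
  Heavy syllables in the domain: 2, 3, 5. The rightmost is syllable 5 (god).
  → primary stress on syllable 5.
Suffixed `sa:.ne:d.ga:f.da.god.ge.bi` (7 syllables):
  The final syllable (7, bi) is extrametrical; the stress domain is syllables 1–6.
  Weights: 1 sa: L, 2 ne:d H, 3 ga:f H, 4 da L, 5 god H, 6 ge L.
  Heavy syllables in the domain: 2, 3, 5. The rightmost is syllable 5 (god).
  → primary stress on syllable 5.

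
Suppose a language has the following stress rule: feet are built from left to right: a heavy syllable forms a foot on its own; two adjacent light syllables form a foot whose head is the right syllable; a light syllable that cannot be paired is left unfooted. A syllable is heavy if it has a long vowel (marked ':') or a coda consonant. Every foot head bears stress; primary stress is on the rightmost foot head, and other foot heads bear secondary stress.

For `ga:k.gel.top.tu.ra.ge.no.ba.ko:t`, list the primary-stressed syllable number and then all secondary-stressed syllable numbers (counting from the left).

Weights: 1 ga:k H, 2 gel H, 3 top H, 4 tu L, 5 ra L, 6 ge L, 7 no L, 8 ba L, 9 ko:t H.
Parse left to right (heavy = foot alone; LL = one foot; stranded L unfooted): (ˈga:k) (ˈgel) (ˈtop) (tu.ˈra) (ge.ˈno) ba (ˈko:t).
Foot heads: 1, 2, 3, 5, 7, 9.
Primary stress on the rightmost head = syllable 9.
Secondary stress on 1, 2, 3, 5, 7: ˌga:k.ˌgel.ˌtop.tu.ˌra.ge.ˌno.ba.ˈko:t.

primary 9, secondary 1, 2, 3, 5, 7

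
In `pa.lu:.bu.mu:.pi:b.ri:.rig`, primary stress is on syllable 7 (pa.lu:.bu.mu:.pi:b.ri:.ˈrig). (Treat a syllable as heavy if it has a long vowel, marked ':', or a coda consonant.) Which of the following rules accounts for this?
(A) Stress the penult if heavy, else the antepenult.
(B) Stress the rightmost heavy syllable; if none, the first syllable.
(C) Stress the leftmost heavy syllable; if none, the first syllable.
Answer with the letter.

Rule A → syllable 6 (observed: 7).
Rule B → syllable 7 ✓.
Rule C → syllable 2 (observed: 7).

B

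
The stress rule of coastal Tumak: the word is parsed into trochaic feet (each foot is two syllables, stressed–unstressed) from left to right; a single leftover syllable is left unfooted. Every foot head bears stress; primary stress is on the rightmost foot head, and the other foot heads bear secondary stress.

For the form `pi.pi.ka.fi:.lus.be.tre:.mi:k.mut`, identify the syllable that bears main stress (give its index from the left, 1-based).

7

Parse left to right into trochaic (ˈσσ) feet: (ˈpi.pi) (ˈka.fi:) (ˈlus.be) (ˈtre:.mi:k) mut. Syllable 9 is left unfooted.
Foot heads (stressed positions): 1, 3, 5, 7.
End Rule Rightmost: primary stress on the rightmost head = syllable 7.
Primary stress: syllable 7 → pi.pi.ka.fi:.lus.be.ˈtre:.mi:k.mut.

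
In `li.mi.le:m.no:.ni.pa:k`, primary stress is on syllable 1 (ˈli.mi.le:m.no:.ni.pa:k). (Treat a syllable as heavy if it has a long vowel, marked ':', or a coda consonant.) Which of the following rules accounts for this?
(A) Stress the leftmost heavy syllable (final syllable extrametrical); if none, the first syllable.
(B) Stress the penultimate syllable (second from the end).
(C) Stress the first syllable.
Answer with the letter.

Rule A → syllable 3 (observed: 1).
Rule B → syllable 5 (observed: 1).
Rule C → syllable 1 ✓.

C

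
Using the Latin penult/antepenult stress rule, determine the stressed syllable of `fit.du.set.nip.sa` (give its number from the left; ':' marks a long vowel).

4

Classical Latin: stress the penult if heavy (long vowel or closed), else the antepenult.
Weights: 3 set H, 4 nip H, 5 sa L.
The penult (syllable 4, nip) is heavy, so it takes stress.
Stress on syllable 4: fit.du.set.ˈnip.sa.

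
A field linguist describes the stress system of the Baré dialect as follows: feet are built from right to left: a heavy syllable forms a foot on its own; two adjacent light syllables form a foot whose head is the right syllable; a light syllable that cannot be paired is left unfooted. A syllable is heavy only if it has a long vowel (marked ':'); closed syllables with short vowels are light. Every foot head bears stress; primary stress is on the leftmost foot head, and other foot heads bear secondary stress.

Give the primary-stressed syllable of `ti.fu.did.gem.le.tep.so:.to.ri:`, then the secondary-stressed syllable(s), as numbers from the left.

primary 2, secondary 4, 6, 7, 9

Weights: 1 ti L, 2 fu L, 3 did L, 4 gem L, 5 le L, 6 tep L, 7 so: H, 8 to L, 9 ri: H.
Parse right to left (heavy = foot alone; LL = one foot; stranded L unfooted): (ti.ˈfu) (did.ˈgem) (le.ˈtep) (ˈso:) to (ˈri:).
Foot heads: 2, 4, 6, 7, 9.
Primary stress on the leftmost head = syllable 2.
Secondary stress on 4, 6, 7, 9: ti.ˈfu.did.ˌgem.le.ˌtep.ˌso:.to.ˌri:.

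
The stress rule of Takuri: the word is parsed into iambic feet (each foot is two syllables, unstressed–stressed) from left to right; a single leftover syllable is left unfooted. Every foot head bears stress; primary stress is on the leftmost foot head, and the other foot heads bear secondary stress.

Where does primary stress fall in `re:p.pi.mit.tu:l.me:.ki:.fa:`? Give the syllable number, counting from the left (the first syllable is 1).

Parse left to right into iambic (σˈσ) feet: (re:p.ˈpi) (mit.ˈtu:l) (me:.ˈki:) fa:. Syllable 7 is left unfooted.
Foot heads (stressed positions): 2, 4, 6.
End Rule Leftmost: primary stress on the leftmost head = syllable 2.
Primary stress: syllable 2 → re:p.ˈpi.mit.tu:l.me:.ki:.fa:.

2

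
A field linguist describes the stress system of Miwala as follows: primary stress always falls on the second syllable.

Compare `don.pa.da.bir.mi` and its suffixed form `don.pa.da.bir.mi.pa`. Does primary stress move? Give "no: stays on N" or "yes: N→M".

Base `don.pa.da.bir.mi` (5 syllables):
  The word has 5 syllables; the second syllable is syllable 2 (pa).
  → primary stress on syllable 2.
Suffixed `don.pa.da.bir.mi.pa` (6 syllables):
  The word has 6 syllables; the second syllable is syllable 2 (pa).
  → primary stress on syllable 2.

no: stays on 2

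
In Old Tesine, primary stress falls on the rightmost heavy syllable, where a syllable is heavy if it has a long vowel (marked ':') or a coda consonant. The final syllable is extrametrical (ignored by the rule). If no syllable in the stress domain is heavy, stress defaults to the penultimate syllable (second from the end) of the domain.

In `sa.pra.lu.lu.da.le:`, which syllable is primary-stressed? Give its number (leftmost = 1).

The final syllable (6, le:) is extrametrical; the stress domain is syllables 1–5.
Weights: 1 sa L, 2 pra L, 3 lu L, 4 lu L, 5 da L.
No heavy syllable in the domain; default to the penultimate syllable (second from the end) of the domain = syllable 4.
Primary stress: syllable 4 → sa.pra.lu.ˈlu.da.le:.

4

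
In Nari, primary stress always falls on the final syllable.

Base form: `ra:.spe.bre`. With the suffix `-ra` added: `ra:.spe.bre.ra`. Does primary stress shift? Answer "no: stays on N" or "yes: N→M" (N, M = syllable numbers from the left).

Base `ra:.spe.bre` (3 syllables):
  The word has 3 syllables; the final syllable is syllable 3 (bre).
  → primary stress on syllable 3.
Suffixed `ra:.spe.bre.ra` (4 syllables):
  The word has 4 syllables; the final syllable is syllable 4 (ra).
  → primary stress on syllable 4.

yes: 3→4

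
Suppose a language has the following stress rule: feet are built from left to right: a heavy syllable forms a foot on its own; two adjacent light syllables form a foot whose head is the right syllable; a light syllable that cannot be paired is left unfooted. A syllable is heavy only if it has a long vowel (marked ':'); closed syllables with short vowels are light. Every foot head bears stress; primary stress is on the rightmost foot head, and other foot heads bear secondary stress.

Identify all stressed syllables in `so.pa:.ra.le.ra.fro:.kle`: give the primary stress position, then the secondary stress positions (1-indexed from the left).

primary 6, secondary 2, 4

Weights: 1 so L, 2 pa: H, 3 ra L, 4 le L, 5 ra L, 6 fro: H, 7 kle L.
Parse left to right (heavy = foot alone; LL = one foot; stranded L unfooted): so (ˈpa:) (ra.ˈle) ra (ˈfro:) kle.
Foot heads: 2, 4, 6.
Primary stress on the rightmost head = syllable 6.
Secondary stress on 2, 4: so.ˌpa:.ra.ˌle.ra.ˈfro:.kle.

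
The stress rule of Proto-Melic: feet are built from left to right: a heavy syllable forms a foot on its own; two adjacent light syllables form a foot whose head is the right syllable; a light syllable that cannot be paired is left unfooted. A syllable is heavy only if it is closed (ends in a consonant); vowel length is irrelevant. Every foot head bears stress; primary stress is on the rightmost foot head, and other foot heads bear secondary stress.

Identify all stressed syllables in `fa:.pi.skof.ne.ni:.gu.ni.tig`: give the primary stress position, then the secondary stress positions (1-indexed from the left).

primary 8, secondary 2, 3, 5, 7

Weights: 1 fa: L, 2 pi L, 3 skof H, 4 ne L, 5 ni: L, 6 gu L, 7 ni L, 8 tig H.
Parse left to right (heavy = foot alone; LL = one foot; stranded L unfooted): (fa:.ˈpi) (ˈskof) (ne.ˈni:) (gu.ˈni) (ˈtig).
Foot heads: 2, 3, 5, 7, 8.
Primary stress on the rightmost head = syllable 8.
Secondary stress on 2, 3, 5, 7: fa:.ˌpi.ˌskof.ne.ˌni:.gu.ˌni.ˈtig.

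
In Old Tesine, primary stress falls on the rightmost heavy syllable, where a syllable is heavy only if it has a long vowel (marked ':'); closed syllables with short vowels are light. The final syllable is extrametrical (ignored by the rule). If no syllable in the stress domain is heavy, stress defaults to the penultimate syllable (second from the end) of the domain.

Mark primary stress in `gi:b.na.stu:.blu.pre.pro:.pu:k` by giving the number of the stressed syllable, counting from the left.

The final syllable (7, pu:k) is extrametrical; the stress domain is syllables 1–6.
Weights: 1 gi:b H, 2 na L, 3 stu: H, 4 blu L, 5 pre L, 6 pro: H.
Heavy syllables in the domain: 1, 3, 6. The rightmost is syllable 6 (pro:).
Primary stress: syllable 6 → gi:b.na.stu:.blu.pre.ˈpro:.pu:k.

6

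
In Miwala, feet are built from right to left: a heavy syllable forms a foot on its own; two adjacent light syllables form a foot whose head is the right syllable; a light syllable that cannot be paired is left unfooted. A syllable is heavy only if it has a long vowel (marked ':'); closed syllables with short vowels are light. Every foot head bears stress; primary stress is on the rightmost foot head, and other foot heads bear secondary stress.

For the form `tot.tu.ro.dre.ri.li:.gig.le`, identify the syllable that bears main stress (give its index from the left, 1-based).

8

Weights: 1 tot L, 2 tu L, 3 ro L, 4 dre L, 5 ri L, 6 li: H, 7 gig L, 8 le L.
Parse right to left (heavy = foot alone; LL = one foot; stranded L unfooted): tot (tu.ˈro) (dre.ˈri) (ˈli:) (gig.ˈle).
Foot heads: 3, 5, 6, 8.
Primary stress on the rightmost head = syllable 8.
Primary stress: syllable 8 → tot.tu.ro.dre.ri.li:.gig.ˈle.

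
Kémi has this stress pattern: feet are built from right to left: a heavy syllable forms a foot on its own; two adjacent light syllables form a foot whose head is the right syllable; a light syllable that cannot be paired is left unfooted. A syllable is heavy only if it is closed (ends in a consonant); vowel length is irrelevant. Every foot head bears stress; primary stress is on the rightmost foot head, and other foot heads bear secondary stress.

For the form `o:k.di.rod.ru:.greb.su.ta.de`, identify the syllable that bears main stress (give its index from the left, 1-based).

Weights: 1 o:k H, 2 di L, 3 rod H, 4 ru: L, 5 greb H, 6 su L, 7 ta L, 8 de L.
Parse right to left (heavy = foot alone; LL = one foot; stranded L unfooted): (ˈo:k) di (ˈrod) ru: (ˈgreb) su (ta.ˈde).
Foot heads: 1, 3, 5, 8.
Primary stress on the rightmost head = syllable 8.
Primary stress: syllable 8 → o:k.di.rod.ru:.greb.su.ta.ˈde.

8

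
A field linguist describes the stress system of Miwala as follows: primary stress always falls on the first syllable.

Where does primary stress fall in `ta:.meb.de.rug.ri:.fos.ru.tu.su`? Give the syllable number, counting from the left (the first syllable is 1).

The word has 9 syllables; the first syllable is syllable 1 (ta:).
Primary stress: syllable 1 → ˈta:.meb.de.rug.ri:.fos.ru.tu.su.

1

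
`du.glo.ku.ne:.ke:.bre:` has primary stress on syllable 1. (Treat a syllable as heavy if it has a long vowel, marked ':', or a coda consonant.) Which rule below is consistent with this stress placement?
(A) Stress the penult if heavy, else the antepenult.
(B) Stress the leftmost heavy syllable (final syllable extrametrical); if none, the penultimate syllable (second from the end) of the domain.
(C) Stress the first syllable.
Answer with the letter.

C

Rule A → syllable 5 (observed: 1).
Rule B → syllable 4 (observed: 1).
Rule C → syllable 1 ✓.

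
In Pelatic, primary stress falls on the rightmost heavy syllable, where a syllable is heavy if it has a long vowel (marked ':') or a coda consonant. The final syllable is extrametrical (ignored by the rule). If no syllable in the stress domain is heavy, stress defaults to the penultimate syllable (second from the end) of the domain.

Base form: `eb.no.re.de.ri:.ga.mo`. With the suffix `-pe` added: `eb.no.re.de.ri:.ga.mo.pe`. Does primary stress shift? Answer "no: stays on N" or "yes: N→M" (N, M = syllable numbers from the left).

Base `eb.no.re.de.ri:.ga.mo` (7 syllables):
  The final syllable (7, mo) is extrametrical; the stress domain is syllables 1–6.
  Weights: 1 eb H, 2 no L, 3 re L, 4 de L, 5 ri: H, 6 ga L.
  Heavy syllables in the domain: 1, 5. The rightmost is syllable 5 (ri:).
  → primary stress on syllable 5.
Suffixed `eb.no.re.de.ri:.ga.mo.pe` (8 syllables):
  The final syllable (8, pe) is extrametrical; the stress domain is syllables 1–7.
  Weights: 1 eb H, 2 no L, 3 re L, 4 de L, 5 ri: H, 6 ga L, 7 mo L.
  Heavy syllables in the domain: 1, 5. The rightmost is syllable 5 (ri:).
  → primary stress on syllable 5.

no: stays on 5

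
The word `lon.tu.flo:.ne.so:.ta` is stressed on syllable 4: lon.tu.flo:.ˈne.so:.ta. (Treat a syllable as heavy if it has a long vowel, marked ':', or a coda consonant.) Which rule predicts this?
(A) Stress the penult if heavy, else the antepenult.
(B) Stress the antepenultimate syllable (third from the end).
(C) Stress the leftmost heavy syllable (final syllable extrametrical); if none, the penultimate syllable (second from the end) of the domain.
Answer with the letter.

Rule A → syllable 5 (observed: 4).
Rule B → syllable 4 ✓.
Rule C → syllable 1 (observed: 4).

B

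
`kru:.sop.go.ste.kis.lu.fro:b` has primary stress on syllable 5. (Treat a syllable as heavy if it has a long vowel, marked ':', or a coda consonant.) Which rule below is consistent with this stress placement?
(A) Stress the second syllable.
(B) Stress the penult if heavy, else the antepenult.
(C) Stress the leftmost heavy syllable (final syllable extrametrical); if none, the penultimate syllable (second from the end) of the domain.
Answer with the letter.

B

Rule A → syllable 2 (observed: 5).
Rule B → syllable 5 ✓.
Rule C → syllable 1 (observed: 5).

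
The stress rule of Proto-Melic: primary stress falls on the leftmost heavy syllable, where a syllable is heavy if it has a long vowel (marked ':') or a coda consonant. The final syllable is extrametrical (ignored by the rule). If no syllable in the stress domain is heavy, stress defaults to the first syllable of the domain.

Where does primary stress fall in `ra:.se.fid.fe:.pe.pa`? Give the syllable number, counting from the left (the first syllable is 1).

The final syllable (6, pa) is extrametrical; the stress domain is syllables 1–5.
Weights: 1 ra: H, 2 se L, 3 fid H, 4 fe: H, 5 pe L.
Heavy syllables in the domain: 1, 3, 4. The leftmost is syllable 1 (ra:).
Primary stress: syllable 1 → ˈra:.se.fid.fe:.pe.pa.

1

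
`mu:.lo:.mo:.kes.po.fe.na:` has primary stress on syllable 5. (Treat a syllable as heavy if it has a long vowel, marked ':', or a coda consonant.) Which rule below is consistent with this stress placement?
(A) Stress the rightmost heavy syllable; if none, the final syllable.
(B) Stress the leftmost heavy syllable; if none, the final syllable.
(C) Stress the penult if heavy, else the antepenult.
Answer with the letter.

Rule A → syllable 7 (observed: 5).
Rule B → syllable 1 (observed: 5).
Rule C → syllable 5 ✓.

C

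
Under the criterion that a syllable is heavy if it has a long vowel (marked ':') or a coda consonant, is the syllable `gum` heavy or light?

heavy

`gum`: short vowel, closed (coda /m/). Closed → heavy.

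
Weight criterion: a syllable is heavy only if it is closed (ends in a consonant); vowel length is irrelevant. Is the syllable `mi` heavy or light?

`mi`: short vowel, open (no coda). Open (no coda) → light.

light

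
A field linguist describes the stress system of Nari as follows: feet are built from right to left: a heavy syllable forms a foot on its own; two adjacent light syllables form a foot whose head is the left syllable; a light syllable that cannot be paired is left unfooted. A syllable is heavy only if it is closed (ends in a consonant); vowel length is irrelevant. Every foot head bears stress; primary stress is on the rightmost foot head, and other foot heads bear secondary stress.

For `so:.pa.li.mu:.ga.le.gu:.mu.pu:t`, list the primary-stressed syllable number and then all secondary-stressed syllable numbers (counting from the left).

primary 9, secondary 1, 3, 5, 7

Weights: 1 so: L, 2 pa L, 3 li L, 4 mu: L, 5 ga L, 6 le L, 7 gu: L, 8 mu L, 9 pu:t H.
Parse right to left (heavy = foot alone; LL = one foot; stranded L unfooted): (ˈso:.pa) (ˈli.mu:) (ˈga.le) (ˈgu:.mu) (ˈpu:t).
Foot heads: 1, 3, 5, 7, 9.
Primary stress on the rightmost head = syllable 9.
Secondary stress on 1, 3, 5, 7: ˌso:.pa.ˌli.mu:.ˌga.le.ˌgu:.mu.ˈpu:t.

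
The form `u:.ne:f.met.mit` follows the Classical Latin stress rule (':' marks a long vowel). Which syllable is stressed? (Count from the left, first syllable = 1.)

Classical Latin: stress the penult if heavy (long vowel or closed), else the antepenult.
Weights: 2 ne:f H, 3 met H, 4 mit H.
The penult (syllable 3, met) is heavy, so it takes stress.
Stress on syllable 3: u:.ne:f.ˈmet.mit.

3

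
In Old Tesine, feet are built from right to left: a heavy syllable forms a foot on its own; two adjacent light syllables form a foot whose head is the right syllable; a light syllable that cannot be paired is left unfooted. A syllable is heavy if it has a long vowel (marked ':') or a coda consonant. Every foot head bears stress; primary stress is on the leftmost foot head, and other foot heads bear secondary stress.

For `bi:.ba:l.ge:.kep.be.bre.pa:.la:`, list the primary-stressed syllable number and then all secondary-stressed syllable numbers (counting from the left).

primary 1, secondary 2, 3, 4, 6, 7, 8

Weights: 1 bi: H, 2 ba:l H, 3 ge: H, 4 kep H, 5 be L, 6 bre L, 7 pa: H, 8 la: H.
Parse right to left (heavy = foot alone; LL = one foot; stranded L unfooted): (ˈbi:) (ˈba:l) (ˈge:) (ˈkep) (be.ˈbre) (ˈpa:) (ˈla:).
Foot heads: 1, 2, 3, 4, 6, 7, 8.
Primary stress on the leftmost head = syllable 1.
Secondary stress on 2, 3, 4, 6, 7, 8: ˈbi:.ˌba:l.ˌge:.ˌkep.be.ˌbre.ˌpa:.ˌla:.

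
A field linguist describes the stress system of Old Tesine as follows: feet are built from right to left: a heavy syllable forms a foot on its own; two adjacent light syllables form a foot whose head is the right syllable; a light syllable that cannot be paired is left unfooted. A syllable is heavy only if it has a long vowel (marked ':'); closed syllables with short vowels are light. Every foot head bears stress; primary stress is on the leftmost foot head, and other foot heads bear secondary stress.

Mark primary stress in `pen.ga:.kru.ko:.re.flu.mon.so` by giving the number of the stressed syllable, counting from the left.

Weights: 1 pen L, 2 ga: H, 3 kru L, 4 ko: H, 5 re L, 6 flu L, 7 mon L, 8 so L.
Parse right to left (heavy = foot alone; LL = one foot; stranded L unfooted): pen (ˈga:) kru (ˈko:) (re.ˈflu) (mon.ˈso).
Foot heads: 2, 4, 6, 8.
Primary stress on the leftmost head = syllable 2.
Primary stress: syllable 2 → pen.ˈga:.kru.ko:.re.flu.mon.so.

2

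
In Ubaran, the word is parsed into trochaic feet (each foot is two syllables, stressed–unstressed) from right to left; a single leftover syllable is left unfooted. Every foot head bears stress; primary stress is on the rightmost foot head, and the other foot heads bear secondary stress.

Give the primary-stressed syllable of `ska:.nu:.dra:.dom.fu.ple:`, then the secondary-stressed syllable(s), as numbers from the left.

Parse right to left into trochaic (ˈσσ) feet: (ˈska:.nu:) (ˈdra:.dom) (ˈfu.ple:).
Foot heads (stressed positions): 1, 3, 5.
End Rule Rightmost: primary stress on the rightmost head = syllable 5.
Secondary stress on 1, 3: ˌska:.nu:.ˌdra:.dom.ˈfu.ple:.

primary 5, secondary 1, 3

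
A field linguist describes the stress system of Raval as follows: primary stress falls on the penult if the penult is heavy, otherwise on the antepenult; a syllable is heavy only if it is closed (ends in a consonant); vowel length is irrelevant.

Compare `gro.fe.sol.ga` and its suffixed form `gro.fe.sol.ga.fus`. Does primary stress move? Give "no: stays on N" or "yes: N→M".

Base `gro.fe.sol.ga` (4 syllables):
  Weights: 2 fe L, 3 sol H, 4 ga L.
  The penult (syllable 3, sol) is heavy, so it takes stress.
  → primary stress on syllable 3.
Suffixed `gro.fe.sol.ga.fus` (5 syllables):
  Weights: 3 sol H, 4 ga L, 5 fus H.
  The penult (syllable 4, ga) is light, so stress falls on the antepenult (syllable 3, sol).
  → primary stress on syllable 3.

no: stays on 3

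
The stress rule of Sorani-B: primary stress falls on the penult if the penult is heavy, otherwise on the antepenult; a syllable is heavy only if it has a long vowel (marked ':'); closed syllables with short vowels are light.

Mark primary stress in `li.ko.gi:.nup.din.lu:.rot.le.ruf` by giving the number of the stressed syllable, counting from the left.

Weights: 7 rot L, 8 le L, 9 ruf L.
The penult (syllable 8, le) is light, so stress falls on the antepenult (syllable 7, rot).
Primary stress: syllable 7 → li.ko.gi:.nup.din.lu:.ˈrot.le.ruf.

7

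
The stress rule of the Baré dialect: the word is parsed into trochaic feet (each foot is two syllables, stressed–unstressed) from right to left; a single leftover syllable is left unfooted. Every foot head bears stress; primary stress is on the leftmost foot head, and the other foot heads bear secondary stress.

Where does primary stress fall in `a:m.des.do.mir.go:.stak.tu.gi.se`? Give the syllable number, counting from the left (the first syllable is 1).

Parse right to left into trochaic (ˈσσ) feet: a:m (ˈdes.do) (ˈmir.go:) (ˈstak.tu) (ˈgi.se). Syllable 1 is left unfooted.
Foot heads (stressed positions): 2, 4, 6, 8.
End Rule Leftmost: primary stress on the leftmost head = syllable 2.
Primary stress: syllable 2 → a:m.ˈdes.do.mir.go:.stak.tu.gi.se.

2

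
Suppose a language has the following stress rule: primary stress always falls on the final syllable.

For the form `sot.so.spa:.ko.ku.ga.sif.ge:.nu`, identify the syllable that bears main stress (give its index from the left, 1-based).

9

The word has 9 syllables; the final syllable is syllable 9 (nu).
Primary stress: syllable 9 → sot.so.spa:.ko.ku.ga.sif.ge:.ˈnu.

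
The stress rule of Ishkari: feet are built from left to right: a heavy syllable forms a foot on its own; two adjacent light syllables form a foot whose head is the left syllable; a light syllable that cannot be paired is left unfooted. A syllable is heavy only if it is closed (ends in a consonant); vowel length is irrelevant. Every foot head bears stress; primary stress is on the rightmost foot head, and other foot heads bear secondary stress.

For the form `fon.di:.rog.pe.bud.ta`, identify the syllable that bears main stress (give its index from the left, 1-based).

5

Weights: 1 fon H, 2 di: L, 3 rog H, 4 pe L, 5 bud H, 6 ta L.
Parse left to right (heavy = foot alone; LL = one foot; stranded L unfooted): (ˈfon) di: (ˈrog) pe (ˈbud) ta.
Foot heads: 1, 3, 5.
Primary stress on the rightmost head = syllable 5.
Primary stress: syllable 5 → fon.di:.rog.pe.ˈbud.ta.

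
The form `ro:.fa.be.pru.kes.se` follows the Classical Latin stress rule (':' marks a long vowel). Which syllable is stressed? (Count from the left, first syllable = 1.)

Classical Latin: stress the penult if heavy (long vowel or closed), else the antepenult.
Weights: 4 pru L, 5 kes H, 6 se L.
The penult (syllable 5, kes) is heavy, so it takes stress.
Stress on syllable 5: ro:.fa.be.pru.ˈkes.se.

5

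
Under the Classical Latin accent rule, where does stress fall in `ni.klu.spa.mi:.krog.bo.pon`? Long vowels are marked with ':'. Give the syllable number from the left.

5

Classical Latin: stress the penult if heavy (long vowel or closed), else the antepenult.
Weights: 5 krog H, 6 bo L, 7 pon H.
The penult (syllable 6, bo) is light, so stress falls on the antepenult (syllable 5, krog).
Stress on syllable 5: ni.klu.spa.mi:.ˈkrog.bo.pon.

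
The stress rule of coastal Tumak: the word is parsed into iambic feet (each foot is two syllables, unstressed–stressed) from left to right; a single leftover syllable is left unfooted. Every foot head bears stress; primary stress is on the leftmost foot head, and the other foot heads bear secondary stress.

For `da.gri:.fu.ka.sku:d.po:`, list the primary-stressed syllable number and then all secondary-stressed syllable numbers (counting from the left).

Parse left to right into iambic (σˈσ) feet: (da.ˈgri:) (fu.ˈka) (sku:d.ˈpo:).
Foot heads (stressed positions): 2, 4, 6.
End Rule Leftmost: primary stress on the leftmost head = syllable 2.
Secondary stress on 4, 6: da.ˈgri:.fu.ˌka.sku:d.ˌpo:.

primary 2, secondary 4, 6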